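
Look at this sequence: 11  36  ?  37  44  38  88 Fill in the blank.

Positions 1, 3, 5, … form one subsequence and positions 2, 4, 6, … form another.
Track A: 11, ?, 44, 88 (multiplying by 2 each time).
Track B: 36, 37, 38 (arithmetic, step +1).
So the missing entry in track A is 22.

22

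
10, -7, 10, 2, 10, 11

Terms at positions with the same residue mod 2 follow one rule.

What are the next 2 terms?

10, 20

Taking every 2nd term gives 2 separate tracks.
Track A: 10, 10, 10 — the constant sequence 10.
Track B: -7, 2, 11 — arithmetic with common difference +9.
Term 7 comes from track A (its 4th entry): 10.
Term 8 comes from track B (its 4th entry): 20.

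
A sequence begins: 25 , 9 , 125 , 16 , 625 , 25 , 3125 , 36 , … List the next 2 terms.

Positions 1, 3, 5, … form one subsequence and positions 2, 4, 6, … form another.
Track A: 25, 125, 625, 3125 (powers of 5).
Track B: 9, 16, 25, 36 (consecutive squares n² from n = 3).
Term 9 comes from track A (its 5th entry): 15625.
The 10th slot belongs to track B; its 5th term is 49.

15625, 49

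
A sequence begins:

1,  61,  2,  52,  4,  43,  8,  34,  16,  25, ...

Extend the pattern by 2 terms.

32, 16

Split by position mod 2 into 2 tracks.
Subsequence A is 1, 2, 4, 8, 16, which is powers 2^0, 2^1, 2^2, ….
Subsequence B is 61, 52, 43, 34, 25, which is arithmetic, step −9.
Term 11 comes from subsequence A (its 6th entry): 32.
The 12th slot belongs to subsequence B; its 6th term is 16.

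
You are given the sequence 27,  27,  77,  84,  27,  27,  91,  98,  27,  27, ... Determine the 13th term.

27

Positions follow the repeating pattern AABB; grouping by letter gives 2 tracks.
Subsequence A: 27, 27, 27, 27, 27, 27 (the constant sequence 27).
Subsequence B: 77, 84, 91, 98 (arithmetic with common difference +7).
Position 13 → subsequence A, term 7 = 27.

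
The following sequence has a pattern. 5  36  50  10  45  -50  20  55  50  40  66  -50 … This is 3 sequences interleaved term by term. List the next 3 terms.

80, 78, 50

Split by position mod 3 into 3 tracks.
Track A is 5, 10, 20, 40, which is a geometric progression (common ratio 2).
Track B is 36, 45, 55, 66, which is triangular numbers n(n+1)/2 for n = 8, 9, ….
Track C is 50, -50, 50, -50, which is alternating ±50.
Position 13 → track A, term 5 = 80.
Position 14 → track B, term 5 = 78.
Position 15 falls in track C as its term 5, giving 50.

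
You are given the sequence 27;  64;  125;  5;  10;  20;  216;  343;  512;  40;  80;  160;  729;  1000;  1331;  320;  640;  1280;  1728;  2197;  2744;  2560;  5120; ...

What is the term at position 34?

Positions follow the repeating pattern AAABBB; grouping by letter gives 2 tracks.
Track A: 27, 64, 125, 216, 343, 512, 729, 1000, 1331, 1728, 2197, 2744 — perfect cubes starting at 3³.
Track B: 5, 10, 20, 40, 80, 160, 320, 640, 1280, 2560, 5120 — a geometric progression (common ratio 2).
Position 34 → track B, term 16 = 163840.

163840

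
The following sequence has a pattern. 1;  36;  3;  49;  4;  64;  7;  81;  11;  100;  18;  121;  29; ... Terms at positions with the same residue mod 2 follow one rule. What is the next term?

Odd-indexed and even-indexed terms follow separate rules.
Track A: 1, 3, 4, 7, 11, 18, 29 — Fibonacci-style (each term is the sum of the two before it).
Track B: 36, 49, 64, 81, 100, 121 — the squares 6², 7², 8², ….
Term 14 comes from track B (its 7th entry): 144.

144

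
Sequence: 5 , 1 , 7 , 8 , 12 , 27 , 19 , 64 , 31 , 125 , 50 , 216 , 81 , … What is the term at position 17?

Odd-indexed and even-indexed terms follow separate rules.
Stream A = 5, 7, 12, 19, 31, 50, 81: Fibonacci-style (each term is the sum of the two before it).
Stream B = 1, 8, 27, 64, 125, 216: the cubes 1³, 2³, 3³, ….
Position 17 falls in stream A as its term 9, giving 212.

212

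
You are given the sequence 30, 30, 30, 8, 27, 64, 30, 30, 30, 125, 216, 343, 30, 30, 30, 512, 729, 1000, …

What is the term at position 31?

30

Positions follow the repeating pattern AAABBB; grouping by letter gives 2 tracks.
Track A: 30, 30, 30, 30, 30, 30, 30, 30, 30. Always 30.
Track B: 8, 27, 64, 125, 216, 343, 512, 729, 1000. Consecutive cubes n³ from n = 2.
Term 31 comes from track A (its 16th entry): 30.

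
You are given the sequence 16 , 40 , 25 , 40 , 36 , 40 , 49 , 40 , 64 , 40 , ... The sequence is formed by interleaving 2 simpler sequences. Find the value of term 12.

The terms cycle through 2 interleaved subsequences.
Stream A: 16, 25, 36, 49, 64 (the squares 4², 5², 6², …).
Stream B: 40, 40, 40, 40, 40 (constant 40).
Position 12 falls in stream B as its term 6, giving 40.

40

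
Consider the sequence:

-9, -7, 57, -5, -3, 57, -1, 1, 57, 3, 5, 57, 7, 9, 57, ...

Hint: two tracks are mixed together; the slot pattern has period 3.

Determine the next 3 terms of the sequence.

Positions follow the repeating pattern AAB; grouping by letter gives 2 tracks.
Track A = -9, -7, -5, -3, -1, 1, 3, 5, 7, 9: linear: a_n = -11 + 2·n.
Track B = 57, 57, 57, 57, 57: constant 57.
Position 16 falls in track A as its term 11, giving 11.
Term 17 comes from track A (its 12th entry): 13.
Term 18 comes from track B (its 6th entry): 57.

11, 13, 57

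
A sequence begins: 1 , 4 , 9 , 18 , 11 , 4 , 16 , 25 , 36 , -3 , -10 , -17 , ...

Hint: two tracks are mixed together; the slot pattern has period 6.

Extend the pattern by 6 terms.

49, 64, 81, -24, -31, -38

The slot pattern repeats as AAABBB (period 6), so there are 2 interleaved tracks.
Track A is 1, 4, 9, 16, 25, 36, which is perfect squares starting at 1².
Track B is 18, 11, 4, -3, -10, -17, which is subtracting 7 each time.
Position 13 → track A, term 7 = 49.
Term 14 comes from track A (its 8th entry): 64.
Position 15 falls in track A as its term 9, giving 81.
Position 16 falls in track B as its term 7, giving -24.
Position 17 falls in track B as its term 8, giving -31.
Position 18 → track B, term 9 = -38.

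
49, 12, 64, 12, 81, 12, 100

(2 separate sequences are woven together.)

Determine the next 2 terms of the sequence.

Odd-indexed and even-indexed terms follow separate rules.
Stream A: 49, 64, 81, 100. The squares 7², 8², 9², ….
Stream B: 12, 12, 12. Constant 12.
Position 8 falls in stream B as its term 4, giving 12.
Position 9 falls in stream A as its term 5, giving 121.

12, 121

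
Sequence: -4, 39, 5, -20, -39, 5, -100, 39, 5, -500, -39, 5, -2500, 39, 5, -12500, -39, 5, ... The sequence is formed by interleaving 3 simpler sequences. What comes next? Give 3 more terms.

-62500, 39, 5

Read the sequence 3 terms at a time; column i is its own pattern.
Track A: -4, -20, -100, -500, -2500, -12500. Geometric with ratio 5.
Track B: 39, -39, 39, -39, 39, -39. Alternating ±39.
Track C: 5, 5, 5, 5, 5, 5. Constant 5.
Term 19 comes from track A (its 7th entry): -62500.
Term 20 comes from track B (its 7th entry): 39.
Position 21 → track C, term 7 = 5.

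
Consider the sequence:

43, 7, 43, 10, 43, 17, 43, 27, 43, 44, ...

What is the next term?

The terms cycle through 2 interleaved subsequences.
Track A = 43, 43, 43, 43, 43: the constant sequence 43.
Track B = 7, 10, 17, 27, 44: a Fibonacci-like recurrence a_n = a_{n-1} + a_{n-2}.
Position 11 falls in track A as its term 6, giving 43.

43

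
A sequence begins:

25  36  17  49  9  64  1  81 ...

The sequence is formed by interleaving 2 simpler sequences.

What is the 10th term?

100

The terms cycle through 2 interleaved subsequences.
Stream A is 25, 17, 9, 1, which is subtracting 8 each time.
Stream B is 36, 49, 64, 81, which is perfect squares starting at 6².
Position 10 falls in stream B as its term 5, giving 100.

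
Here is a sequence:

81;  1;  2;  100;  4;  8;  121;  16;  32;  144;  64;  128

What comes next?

169

Reading positions in blocks of 3 reveals the pattern ABB — 2 tracks woven together.
Subsequence A: 81, 100, 121, 144. The squares 9², 10², 11², ….
Subsequence B: 1, 2, 4, 8, 16, 32, 64, 128. Powers of 2.
The 13th slot belongs to subsequence A; its 5th term is 169.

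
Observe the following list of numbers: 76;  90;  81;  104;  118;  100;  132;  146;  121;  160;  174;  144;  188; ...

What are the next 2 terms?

The slot pattern repeats as AAB (period 3), so there are 2 interleaved tracks.
Track A is 76, 90, 104, 118, 132, 146, 160, 174, 188, which is linear: a_n = 62 + 14·n.
Track B is 81, 100, 121, 144, which is perfect squares starting at 9².
Position 14 → track A, term 10 = 202.
Position 15 → track B, term 5 = 169.

202, 169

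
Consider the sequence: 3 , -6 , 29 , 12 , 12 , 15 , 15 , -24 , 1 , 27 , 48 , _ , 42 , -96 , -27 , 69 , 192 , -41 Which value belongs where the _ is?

Split by position mod 3 into 3 tracks.
Track A = 3, 12, 15, 27, 42, 69: a Fibonacci-like recurrence a_n = a_{n-1} + a_{n-2}.
Track B = -6, 12, -24, 48, -96, 192: a geometric progression (common ratio -2).
Track C = 29, 15, 1, ?, -27, -41: arithmetic with common difference −14.
Filling track C at index 4 by its rule yields -13.

-13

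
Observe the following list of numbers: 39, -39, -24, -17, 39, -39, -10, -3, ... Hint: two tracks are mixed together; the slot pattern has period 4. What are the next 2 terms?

Positions follow the repeating pattern AABB; grouping by letter gives 2 tracks.
Track A = 39, -39, 39, -39: alternating ±39.
Track B = -24, -17, -10, -3: arithmetic with common difference +7.
Term 9 comes from track A (its 5th entry): 39.
Term 10 comes from track A (its 6th entry): -39.

39, -39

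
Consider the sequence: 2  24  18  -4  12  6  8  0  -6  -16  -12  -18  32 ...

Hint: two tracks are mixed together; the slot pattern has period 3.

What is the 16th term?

-64

Reading positions in blocks of 3 reveals the pattern ABB — 2 tracks woven together.
Track A: 2, -4, 8, -16, 32 — geometric, ×-2 each step.
Track B: 24, 18, 12, 6, 0, -6, -12, -18 — arithmetic, step −6.
Term 16 comes from track A (its 6th entry): -64.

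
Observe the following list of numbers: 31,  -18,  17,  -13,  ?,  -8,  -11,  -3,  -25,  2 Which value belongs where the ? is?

3

Positions 1, 3, 5, … form one subsequence and positions 2, 4, 6, … form another.
Track A: 31, 17, ?, -11, -25 — arithmetic, step −14.
Track B: -18, -13, -8, -3, 2 — adding 5 each time.
Track A's pattern makes the blank 3.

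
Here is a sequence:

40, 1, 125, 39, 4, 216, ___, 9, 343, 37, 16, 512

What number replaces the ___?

Split by position mod 3: positions 1, 4, 7, … form one track, and each other residue class forms its own.
Track A is 40, 39, ?, 37, which is arithmetic with common difference −1.
Track B is 1, 4, 9, 16, which is the squares 1², 2², 3², ….
Track C is 125, 216, 343, 512, which is consecutive cubes n³ from n = 5.
So the missing entry in track A is 38.

38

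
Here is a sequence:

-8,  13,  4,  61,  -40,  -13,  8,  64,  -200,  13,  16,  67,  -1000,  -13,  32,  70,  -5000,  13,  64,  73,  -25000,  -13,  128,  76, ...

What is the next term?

Taking every 4th term gives 4 separate tracks.
Track A is -8, -40, -200, -1000, -5000, -25000, which is geometric, ×5 each step.
Track B is 13, -13, 13, -13, 13, -13, which is the oscillation 13·(−1)^(n+1).
Track C is 4, 8, 16, 32, 64, 128, which is successive powers of 2.
Track D is 61, 64, 67, 70, 73, 76, which is arithmetic, step +3.
Term 25 comes from track A (its 7th entry): -125000.

-125000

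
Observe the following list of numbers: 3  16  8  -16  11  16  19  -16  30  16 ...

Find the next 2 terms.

Split by position mod 2 into 2 tracks.
Subsequence A: 3, 8, 11, 19, 30 — a Fibonacci-like recurrence a_n = a_{n-1} + a_{n-2}.
Subsequence B: 16, -16, 16, -16, 16 — alternating ±16.
The 11th slot belongs to subsequence A; its 6th term is 49.
Term 12 comes from subsequence B (its 6th entry): -16.

49, -16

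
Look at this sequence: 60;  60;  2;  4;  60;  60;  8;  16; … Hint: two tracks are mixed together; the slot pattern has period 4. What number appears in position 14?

60

Positions follow the repeating pattern AABB; grouping by letter gives 2 tracks.
Subsequence A = 60, 60, 60, 60: always 60.
Subsequence B = 2, 4, 8, 16: powers 2^1, 2^2, 2^3, ….
Position 14 falls in subsequence A as its term 8, giving 60.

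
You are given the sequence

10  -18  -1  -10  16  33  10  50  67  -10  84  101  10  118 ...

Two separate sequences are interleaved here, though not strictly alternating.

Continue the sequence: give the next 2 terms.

The slot pattern repeats as ABB (period 3), so there are 2 interleaved tracks.
Stream A = 10, -10, 10, -10, 10: oscillating between 10 and -10.
Stream B = -18, -1, 16, 33, 50, 67, 84, 101, 118: arithmetic with common difference +17.
Position 15 → stream B, term 10 = 135.
Position 16 falls in stream A as its term 6, giving -10.

135, -10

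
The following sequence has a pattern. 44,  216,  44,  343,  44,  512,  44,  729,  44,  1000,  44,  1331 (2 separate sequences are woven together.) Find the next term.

Positions 1, 3, 5, … form one subsequence and positions 2, 4, 6, … form another.
Subsequence A: 44, 44, 44, 44, 44, 44 (constant 44).
Subsequence B: 216, 343, 512, 729, 1000, 1331 (consecutive cubes n³ from n = 6).
Position 13 → subsequence A, term 7 = 44.

44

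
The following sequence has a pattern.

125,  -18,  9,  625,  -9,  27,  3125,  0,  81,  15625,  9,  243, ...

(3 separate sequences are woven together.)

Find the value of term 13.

78125

Split by position mod 3: positions 1, 4, 7, … form one track, and each other residue class forms its own.
Subsequence A: 125, 625, 3125, 15625 (successive powers of 5).
Subsequence B: -18, -9, 0, 9 (arithmetic with common difference +9).
Subsequence C: 9, 27, 81, 243 (multiplying by 3 each time).
The 13th slot belongs to subsequence A; its 5th term is 78125.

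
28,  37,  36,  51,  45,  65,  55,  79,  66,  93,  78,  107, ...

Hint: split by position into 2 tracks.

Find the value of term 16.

135

Odd-indexed and even-indexed terms follow separate rules.
Stream A: 28, 36, 45, 55, 66, 78. Triangular numbers starting at T_7.
Stream B: 37, 51, 65, 79, 93, 107. Linear: a_n = 23 + 14·n.
Position 16 falls in stream B as its term 8, giving 135.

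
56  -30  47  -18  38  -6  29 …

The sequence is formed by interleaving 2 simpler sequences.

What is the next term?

Split by position mod 2 into 2 tracks.
Subsequence A: 56, 47, 38, 29 — subtracting 9 each time.
Subsequence B: -30, -18, -6 — arithmetic with common difference +12.
Position 8 falls in subsequence B as its term 4, giving 6.

6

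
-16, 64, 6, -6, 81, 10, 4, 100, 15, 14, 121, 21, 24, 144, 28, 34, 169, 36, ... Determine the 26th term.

256

Read the sequence 3 terms at a time; column i is its own pattern.
Subsequence A: -16, -6, 4, 14, 24, 34 — arithmetic with common difference +10.
Subsequence B: 64, 81, 100, 121, 144, 169 — consecutive squares n² from n = 8.
Subsequence C: 6, 10, 15, 21, 28, 36 — triangular numbers n(n+1)/2 for n = 3, 4, ….
The 26th slot belongs to subsequence B; its 9th term is 256.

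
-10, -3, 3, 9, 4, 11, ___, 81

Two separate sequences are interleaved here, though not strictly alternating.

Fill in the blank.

27

Positions follow the repeating pattern AABB; grouping by letter gives 2 tracks.
Track A is -10, -3, 4, 11, which is arithmetic, step +7.
Track B is 3, 9, ?, 81, which is powers of 3.
Track B's pattern makes the blank 27.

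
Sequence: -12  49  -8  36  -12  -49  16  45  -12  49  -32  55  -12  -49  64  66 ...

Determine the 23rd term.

The terms cycle through 4 interleaved subsequences.
Track A: -12, -12, -12, -12 (always -12).
Track B: 49, -49, 49, -49 (the oscillation 49·(−1)^(n+1)).
Track C: -8, 16, -32, 64 (multiplying by -2 each time).
Track D: 36, 45, 55, 66 (the triangular numbers T_8, T_9, …).
Position 23 falls in track C as its term 6, giving 256.

256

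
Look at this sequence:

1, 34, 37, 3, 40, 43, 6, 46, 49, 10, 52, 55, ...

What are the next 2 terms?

15, 58

The slot pattern repeats as ABB (period 3), so there are 2 interleaved tracks.
Track A: 1, 3, 6, 10 (the triangular numbers T_1, T_2, …).
Track B: 34, 37, 40, 43, 46, 49, 52, 55 (adding 3 each time).
Position 13 → track A, term 5 = 15.
The 14th slot belongs to track B; its 9th term is 58.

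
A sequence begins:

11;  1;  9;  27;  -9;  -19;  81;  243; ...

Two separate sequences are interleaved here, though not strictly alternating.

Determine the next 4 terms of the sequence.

-29, -39, 729, 2187

Reading positions in blocks of 4 reveals the pattern AABB — 2 tracks woven together.
Subsequence A is 11, 1, -9, -19, which is linear: a_n = 21 − 10·n.
Subsequence B is 9, 27, 81, 243, which is powers 3^2, 3^3, 3^4, ….
The 9th slot belongs to subsequence A; its 5th term is -29.
The 10th slot belongs to subsequence A; its 6th term is -39.
Term 11 comes from subsequence B (its 5th entry): 729.
Term 12 comes from subsequence B (its 6th entry): 2187.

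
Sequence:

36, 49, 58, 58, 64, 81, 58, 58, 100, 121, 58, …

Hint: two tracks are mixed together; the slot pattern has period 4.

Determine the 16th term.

Reading positions in blocks of 4 reveals the pattern AABB — 2 tracks woven together.
Stream A: 36, 49, 64, 81, 100, 121 (consecutive squares n² from n = 6).
Stream B: 58, 58, 58, 58, 58 (the constant sequence 58).
Position 16 falls in stream B as its term 8, giving 58.

58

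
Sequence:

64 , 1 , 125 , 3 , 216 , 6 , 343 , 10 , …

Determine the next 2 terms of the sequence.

Positions 1, 3, 5, … form one subsequence and positions 2, 4, 6, … form another.
Track A: 64, 125, 216, 343. Perfect cubes starting at 4³.
Track B: 1, 3, 6, 10. Triangular numbers starting at T_1.
Position 9 → track A, term 5 = 512.
The 10th slot belongs to track B; its 5th term is 15.

512, 15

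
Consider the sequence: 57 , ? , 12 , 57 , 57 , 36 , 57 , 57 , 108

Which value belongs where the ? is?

The slot pattern repeats as AAB (period 3), so there are 2 interleaved tracks.
Track A: 57, ?, 57, 57, 57, 57 (constant 57).
Track B: 12, 36, 108 (multiplying by 3 each time).
The gap is track A's term 2; the rule gives 57.

57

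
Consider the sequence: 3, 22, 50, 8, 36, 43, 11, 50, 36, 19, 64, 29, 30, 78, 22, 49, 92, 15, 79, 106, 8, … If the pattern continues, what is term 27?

-6

Read the sequence 3 terms at a time; column i is its own pattern.
Track A: 3, 8, 11, 19, 30, 49, 79 — Fibonacci-style (each term is the sum of the two before it).
Track B: 22, 36, 50, 64, 78, 92, 106 — linear: a_n = 8 + 14·n.
Track C: 50, 43, 36, 29, 22, 15, 8 — arithmetic with common difference −7.
Position 27 → track C, term 9 = -6.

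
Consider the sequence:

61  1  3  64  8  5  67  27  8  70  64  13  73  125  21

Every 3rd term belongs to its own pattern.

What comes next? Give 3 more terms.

76, 216, 34

Split by position mod 3: positions 1, 4, 7, … form one track, and each other residue class forms its own.
Stream A is 61, 64, 67, 70, 73, which is arithmetic, step +3.
Stream B is 1, 8, 27, 64, 125, which is perfect cubes starting at 1³.
Stream C is 3, 5, 8, 13, 21, which is a Fibonacci-like recurrence a_n = a_{n-1} + a_{n-2}.
Position 16 falls in stream A as its term 6, giving 76.
Position 17 falls in stream B as its term 6, giving 216.
The 18th slot belongs to stream C; its 6th term is 34.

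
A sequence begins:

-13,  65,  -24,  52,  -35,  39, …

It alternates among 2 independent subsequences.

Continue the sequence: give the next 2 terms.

Split by position mod 2 into 2 tracks.
Track A: -13, -24, -35 — subtracting 11 each time.
Track B: 65, 52, 39 — subtracting 13 each time.
Position 7 falls in track A as its term 4, giving -46.
The 8th slot belongs to track B; its 4th term is 26.

-46, 26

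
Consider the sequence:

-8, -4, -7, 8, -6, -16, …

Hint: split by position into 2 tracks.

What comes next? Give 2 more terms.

-5, 32

Taking every 2nd term gives 2 separate tracks.
Track A: -8, -7, -6. Arithmetic with common difference +1.
Track B: -4, 8, -16. Multiplying by -2 each time.
Position 7 → track A, term 4 = -5.
The 8th slot belongs to track B; its 4th term is 32.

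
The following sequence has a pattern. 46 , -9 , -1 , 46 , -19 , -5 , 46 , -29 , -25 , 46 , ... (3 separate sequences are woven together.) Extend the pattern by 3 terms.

-39, -125, 46

Read the sequence 3 terms at a time; column i is its own pattern.
Track A: 46, 46, 46, 46 — the constant sequence 46.
Track B: -9, -19, -29 — linear: a_n = 1 − 10·n.
Track C: -1, -5, -25 — multiplying by 5 each time.
Position 11 falls in track B as its term 4, giving -39.
Term 12 comes from track C (its 4th entry): -125.
Position 13 → track A, term 5 = 46.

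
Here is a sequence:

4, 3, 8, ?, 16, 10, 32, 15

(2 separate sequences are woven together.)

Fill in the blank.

Odd-indexed and even-indexed terms follow separate rules.
Track A = 4, 8, 16, 32: successive powers of 2.
Track B = 3, ?, 10, 15: triangular numbers starting at T_2.
Track B's pattern makes the blank 6.

6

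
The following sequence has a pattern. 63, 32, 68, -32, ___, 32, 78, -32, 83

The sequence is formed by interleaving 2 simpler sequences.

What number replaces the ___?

Positions 1, 3, 5, … form one subsequence and positions 2, 4, 6, … form another.
Subsequence A: 63, 68, ?, 78, 83 — adding 5 each time.
Subsequence B: 32, -32, 32, -32 — oscillating between 32 and -32.
Filling subsequence A at index 3 by its rule yields 73.

73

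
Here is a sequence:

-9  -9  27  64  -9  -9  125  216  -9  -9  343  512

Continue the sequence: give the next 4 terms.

-9, -9, 729, 1000

The slot pattern repeats as AABB (period 4), so there are 2 interleaved tracks.
Stream A: -9, -9, -9, -9, -9, -9 (always -9).
Stream B: 27, 64, 125, 216, 343, 512 (perfect cubes starting at 3³).
Position 13 → stream A, term 7 = -9.
The 14th slot belongs to stream A; its 8th term is -9.
Position 15 falls in stream B as its term 7, giving 729.
Position 16 → stream B, term 8 = 1000.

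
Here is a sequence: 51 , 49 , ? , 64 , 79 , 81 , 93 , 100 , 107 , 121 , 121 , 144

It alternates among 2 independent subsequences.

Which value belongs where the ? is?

65

Taking every 2nd term gives 2 separate tracks.
Subsequence A: 51, ?, 79, 93, 107, 121 — linear: a_n = 37 + 14·n.
Subsequence B: 49, 64, 81, 100, 121, 144 — perfect squares starting at 7².
The gap is subsequence A's term 2; the rule gives 65.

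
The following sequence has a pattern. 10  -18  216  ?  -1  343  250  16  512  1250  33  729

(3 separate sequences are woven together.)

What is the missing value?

Read the sequence 3 terms at a time; column i is its own pattern.
Track A = 10, ?, 250, 1250: geometric with ratio 5.
Track B = -18, -1, 16, 33: arithmetic, step +17.
Track C = 216, 343, 512, 729: consecutive cubes n³ from n = 6.
Track A's pattern makes the blank 50.

50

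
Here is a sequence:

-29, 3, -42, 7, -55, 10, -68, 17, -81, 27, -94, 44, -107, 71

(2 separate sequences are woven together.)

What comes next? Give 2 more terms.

Split by position mod 2 into 2 tracks.
Stream A: -29, -42, -55, -68, -81, -94, -107 (linear: a_n = -16 − 13·n).
Stream B: 3, 7, 10, 17, 27, 44, 71 (Fibonacci-style (each term is the sum of the two before it)).
The 15th slot belongs to stream A; its 8th term is -120.
Position 16 → stream B, term 8 = 115.

-120, 115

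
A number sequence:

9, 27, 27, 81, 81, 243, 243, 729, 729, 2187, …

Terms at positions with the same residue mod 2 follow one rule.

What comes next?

The terms cycle through 2 interleaved subsequences.
Subsequence A: 9, 27, 81, 243, 729 — geometric, ×3 each step.
Subsequence B: 27, 81, 243, 729, 2187 — powers 3^3, 3^4, 3^5, ….
Position 11 falls in subsequence A as its term 6, giving 2187.

2187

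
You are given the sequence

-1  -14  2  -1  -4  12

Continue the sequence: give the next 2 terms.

Odd-indexed and even-indexed terms follow separate rules.
Stream A: -1, 2, -4 (multiplying by -2 each time).
Stream B: -14, -1, 12 (adding 13 each time).
Position 7 falls in stream A as its term 4, giving 8.
Term 8 comes from stream B (its 4th entry): 25.

8, 25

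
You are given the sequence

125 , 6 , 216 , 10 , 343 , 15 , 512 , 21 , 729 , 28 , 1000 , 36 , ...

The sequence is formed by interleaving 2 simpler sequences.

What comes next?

Taking every 2nd term gives 2 separate tracks.
Track A = 125, 216, 343, 512, 729, 1000: the cubes 5³, 6³, 7³, ….
Track B = 6, 10, 15, 21, 28, 36: the triangular numbers T_3, T_4, ….
The 13th slot belongs to track A; its 7th term is 1331.

1331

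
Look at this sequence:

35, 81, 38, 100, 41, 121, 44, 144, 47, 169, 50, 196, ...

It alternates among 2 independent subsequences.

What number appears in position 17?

Positions 1, 3, 5, … form one subsequence and positions 2, 4, 6, … form another.
Track A: 35, 38, 41, 44, 47, 50 — arithmetic with common difference +3.
Track B: 81, 100, 121, 144, 169, 196 — the squares 9², 10², 11², ….
The 17th slot belongs to track A; its 9th term is 59.

59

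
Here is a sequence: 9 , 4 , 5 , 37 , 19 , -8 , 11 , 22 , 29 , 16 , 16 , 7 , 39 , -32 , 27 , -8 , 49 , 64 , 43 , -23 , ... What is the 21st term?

59

Read the sequence 4 terms at a time; column i is its own pattern.
Track A is 9, 19, 29, 39, 49, which is arithmetic with common difference +10.
Track B is 4, -8, 16, -32, 64, which is multiplying by -2 each time.
Track C is 5, 11, 16, 27, 43, which is Fibonacci-style (each term is the sum of the two before it).
Track D is 37, 22, 7, -8, -23, which is arithmetic with common difference −15.
The 21st slot belongs to track A; its 6th term is 59.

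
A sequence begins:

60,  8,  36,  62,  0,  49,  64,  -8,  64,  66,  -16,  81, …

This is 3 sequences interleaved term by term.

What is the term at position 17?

-32

Split by position mod 3 into 3 tracks.
Track A is 60, 62, 64, 66, which is linear: a_n = 58 + 2·n.
Track B is 8, 0, -8, -16, which is arithmetic with common difference −8.
Track C is 36, 49, 64, 81, which is consecutive squares n² from n = 6.
Position 17 → track B, term 6 = -32.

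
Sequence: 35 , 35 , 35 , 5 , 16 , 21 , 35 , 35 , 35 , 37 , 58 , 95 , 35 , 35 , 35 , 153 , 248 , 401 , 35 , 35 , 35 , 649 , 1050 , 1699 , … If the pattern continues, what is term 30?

7197

The slot pattern repeats as AAABBB (period 6), so there are 2 interleaved tracks.
Stream A: 35, 35, 35, 35, 35, 35, 35, 35, 35, 35, 35, 35 (constant 35).
Stream B: 5, 16, 21, 37, 58, 95, 153, 248, 401, 649, 1050, 1699 (Fibonacci-style (each term is the sum of the two before it)).
The 30th slot belongs to stream B; its 15th term is 7197.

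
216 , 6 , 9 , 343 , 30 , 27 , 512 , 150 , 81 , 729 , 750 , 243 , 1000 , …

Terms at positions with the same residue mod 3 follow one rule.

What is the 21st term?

6561

Split by position mod 3 into 3 tracks.
Stream A: 216, 343, 512, 729, 1000 (perfect cubes starting at 6³).
Stream B: 6, 30, 150, 750 (a geometric progression (common ratio 5)).
Stream C: 9, 27, 81, 243 (powers 3^2, 3^3, 3^4, …).
The 21st slot belongs to stream C; its 7th term is 6561.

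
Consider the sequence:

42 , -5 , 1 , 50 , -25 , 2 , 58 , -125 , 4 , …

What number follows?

Split by position mod 3: positions 1, 4, 7, … form one track, and each other residue class forms its own.
Track A: 42, 50, 58 (linear: a_n = 34 + 8·n).
Track B: -5, -25, -125 (multiplying by 5 each time).
Track C: 1, 2, 4 (powers of 2).
The 10th slot belongs to track A; its 4th term is 66.

66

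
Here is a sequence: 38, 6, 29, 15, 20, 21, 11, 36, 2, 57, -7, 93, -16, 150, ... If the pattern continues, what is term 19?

-43

Odd-indexed and even-indexed terms follow separate rules.
Track A: 38, 29, 20, 11, 2, -7, -16. Linear: a_n = 47 − 9·n.
Track B: 6, 15, 21, 36, 57, 93, 150. Fibonacci-style (each term is the sum of the two before it).
Position 19 → track A, term 10 = -43.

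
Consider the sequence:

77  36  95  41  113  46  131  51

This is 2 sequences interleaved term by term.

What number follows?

149

Odd-indexed and even-indexed terms follow separate rules.
Track A is 77, 95, 113, 131, which is arithmetic, step +18.
Track B is 36, 41, 46, 51, which is arithmetic, step +5.
The 9th slot belongs to track A; its 5th term is 149.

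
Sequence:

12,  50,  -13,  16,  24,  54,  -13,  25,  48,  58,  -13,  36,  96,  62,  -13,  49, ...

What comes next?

Taking every 4th term gives 4 separate tracks.
Subsequence A: 12, 24, 48, 96 (a geometric progression (common ratio 2)).
Subsequence B: 50, 54, 58, 62 (arithmetic, step +4).
Subsequence C: -13, -13, -13, -13 (the constant sequence -13).
Subsequence D: 16, 25, 36, 49 (consecutive squares n² from n = 4).
Term 17 comes from subsequence A (its 5th entry): 192.

192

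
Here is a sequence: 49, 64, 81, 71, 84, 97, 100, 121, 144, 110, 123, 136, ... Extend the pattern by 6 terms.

169, 196, 225, 149, 162, 175

Positions follow the repeating pattern AAABBB; grouping by letter gives 2 tracks.
Track A is 49, 64, 81, 100, 121, 144, which is the squares 7², 8², 9², ….
Track B is 71, 84, 97, 110, 123, 136, which is arithmetic with common difference +13.
The 13th slot belongs to track A; its 7th term is 169.
Term 14 comes from track A (its 8th entry): 196.
Position 15 falls in track A as its term 9, giving 225.
Position 16 falls in track B as its term 7, giving 149.
Position 17 → track B, term 8 = 162.
Position 18 falls in track B as its term 9, giving 175.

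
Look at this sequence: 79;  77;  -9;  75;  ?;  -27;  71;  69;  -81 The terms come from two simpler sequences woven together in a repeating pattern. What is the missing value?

Reading positions in blocks of 3 reveals the pattern AAB — 2 tracks woven together.
Track A: 79, 77, 75, ?, 71, 69 (arithmetic with common difference −2).
Track B: -9, -27, -81 (geometric, ×3 each step).
Filling track A at index 4 by its rule yields 73.

73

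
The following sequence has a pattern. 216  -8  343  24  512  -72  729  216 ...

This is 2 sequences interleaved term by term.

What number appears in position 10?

The terms cycle through 2 interleaved subsequences.
Track A: 216, 343, 512, 729. The cubes 6³, 7³, 8³, ….
Track B: -8, 24, -72, 216. Geometric with ratio -3.
Position 10 → track B, term 5 = -648.

-648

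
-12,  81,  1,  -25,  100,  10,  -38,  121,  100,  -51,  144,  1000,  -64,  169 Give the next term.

The terms cycle through 3 interleaved subsequences.
Track A: -12, -25, -38, -51, -64 — subtracting 13 each time.
Track B: 81, 100, 121, 144, 169 — perfect squares starting at 9².
Track C: 1, 10, 100, 1000 — powers of 10.
Term 15 comes from track C (its 5th entry): 10000.

10000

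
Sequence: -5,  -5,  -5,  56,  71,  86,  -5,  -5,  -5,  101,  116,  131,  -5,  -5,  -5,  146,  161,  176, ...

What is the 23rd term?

Positions follow the repeating pattern AAABBB; grouping by letter gives 2 tracks.
Subsequence A: -5, -5, -5, -5, -5, -5, -5, -5, -5 — always -5.
Subsequence B: 56, 71, 86, 101, 116, 131, 146, 161, 176 — linear: a_n = 41 + 15·n.
Position 23 → subsequence B, term 11 = 206.

206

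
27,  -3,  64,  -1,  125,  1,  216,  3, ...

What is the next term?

Split by position mod 2 into 2 tracks.
Track A is 27, 64, 125, 216, which is perfect cubes starting at 3³.
Track B is -3, -1, 1, 3, which is linear: a_n = -5 + 2·n.
Position 9 → track A, term 5 = 343.

343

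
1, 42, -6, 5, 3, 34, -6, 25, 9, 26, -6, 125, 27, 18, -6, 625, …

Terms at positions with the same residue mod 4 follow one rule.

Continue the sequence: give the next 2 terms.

The terms cycle through 4 interleaved subsequences.
Track A = 1, 3, 9, 27: powers of 3.
Track B = 42, 34, 26, 18: arithmetic, step −8.
Track C = -6, -6, -6, -6: constant -6.
Track D = 5, 25, 125, 625: geometric with ratio 5.
Position 17 falls in track A as its term 5, giving 81.
Position 18 falls in track B as its term 5, giving 10.

81, 10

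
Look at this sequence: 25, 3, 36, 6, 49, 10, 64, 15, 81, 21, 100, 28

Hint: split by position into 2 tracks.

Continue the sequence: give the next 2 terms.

121, 36

Taking every 2nd term gives 2 separate tracks.
Track A: 25, 36, 49, 64, 81, 100. Perfect squares starting at 5².
Track B: 3, 6, 10, 15, 21, 28. The triangular numbers T_2, T_3, ….
Position 13 → track A, term 7 = 121.
Term 14 comes from track B (its 7th entry): 36.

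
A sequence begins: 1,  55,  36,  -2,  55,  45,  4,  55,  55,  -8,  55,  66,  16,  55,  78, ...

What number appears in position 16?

-32

Split by position mod 3: positions 1, 4, 7, … form one track, and each other residue class forms its own.
Stream A: 1, -2, 4, -8, 16. Geometric, ×-2 each step.
Stream B: 55, 55, 55, 55, 55. Constant 55.
Stream C: 36, 45, 55, 66, 78. The triangular numbers T_8, T_9, ….
Position 16 falls in stream A as its term 6, giving -32.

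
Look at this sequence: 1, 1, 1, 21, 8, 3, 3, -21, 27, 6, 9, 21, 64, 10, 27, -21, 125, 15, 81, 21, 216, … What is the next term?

21

Split by position mod 4 into 4 tracks.
Stream A = 1, 8, 27, 64, 125, 216: the cubes 1³, 2³, 3³, ….
Stream B = 1, 3, 6, 10, 15: the triangular numbers T_1, T_2, ….
Stream C = 1, 3, 9, 27, 81: powers 3^0, 3^1, 3^2, ….
Stream D = 21, -21, 21, -21, 21: alternating ±21.
Position 22 → stream B, term 6 = 21.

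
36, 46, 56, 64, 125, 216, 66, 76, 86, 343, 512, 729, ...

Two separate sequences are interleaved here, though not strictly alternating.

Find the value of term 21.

Positions follow the repeating pattern AAABBB; grouping by letter gives 2 tracks.
Subsequence A is 36, 46, 56, 66, 76, 86, which is adding 10 each time.
Subsequence B is 64, 125, 216, 343, 512, 729, which is perfect cubes starting at 4³.
Position 21 falls in subsequence A as its term 12, giving 146.

146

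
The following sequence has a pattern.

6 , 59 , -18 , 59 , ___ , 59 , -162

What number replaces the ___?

54

Positions 1, 3, 5, … form one subsequence and positions 2, 4, 6, … form another.
Track A = 6, -18, ?, -162: geometric, ×-3 each step.
Track B = 59, 59, 59: the constant sequence 59.
Filling track A at index 3 by its rule yields 54.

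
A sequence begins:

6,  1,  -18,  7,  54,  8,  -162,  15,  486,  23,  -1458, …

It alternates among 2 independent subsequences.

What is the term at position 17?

Taking every 2nd term gives 2 separate tracks.
Stream A = 6, -18, 54, -162, 486, -1458: geometric with ratio -3.
Stream B = 1, 7, 8, 15, 23: a Fibonacci-like recurrence a_n = a_{n-1} + a_{n-2}.
Term 17 comes from stream A (its 9th entry): 39366.

39366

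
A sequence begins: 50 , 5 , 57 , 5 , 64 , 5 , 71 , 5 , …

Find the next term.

78

Taking every 2nd term gives 2 separate tracks.
Stream A = 50, 57, 64, 71: arithmetic, step +7.
Stream B = 5, 5, 5, 5: the constant sequence 5.
Term 9 comes from stream A (its 5th entry): 78.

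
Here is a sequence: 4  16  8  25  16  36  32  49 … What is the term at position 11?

128

Positions 1, 3, 5, … form one subsequence and positions 2, 4, 6, … form another.
Track A: 4, 8, 16, 32 — a geometric progression (common ratio 2).
Track B: 16, 25, 36, 49 — consecutive squares n² from n = 4.
Term 11 comes from track A (its 6th entry): 128.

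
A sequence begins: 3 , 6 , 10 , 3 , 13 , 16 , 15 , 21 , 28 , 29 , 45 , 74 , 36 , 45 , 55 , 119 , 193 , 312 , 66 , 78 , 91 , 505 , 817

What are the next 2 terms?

The slot pattern repeats as AAABBB (period 6), so there are 2 interleaved tracks.
Stream A is 3, 6, 10, 15, 21, 28, 36, 45, 55, 66, 78, 91, which is triangular numbers n(n+1)/2 for n = 2, 3, ….
Stream B is 3, 13, 16, 29, 45, 74, 119, 193, 312, 505, 817, which is Fibonacci-style (each term is the sum of the two before it).
Term 24 comes from stream B (its 12th entry): 1322.
Position 25 → stream A, term 13 = 105.

1322, 105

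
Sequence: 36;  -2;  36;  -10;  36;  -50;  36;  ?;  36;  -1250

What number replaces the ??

-250

Odd-indexed and even-indexed terms follow separate rules.
Subsequence A: 36, 36, 36, 36, 36. Constant 36.
Subsequence B: -2, -10, -50, ?, -1250. A geometric progression (common ratio 5).
The gap is subsequence B's term 4; the rule gives -250.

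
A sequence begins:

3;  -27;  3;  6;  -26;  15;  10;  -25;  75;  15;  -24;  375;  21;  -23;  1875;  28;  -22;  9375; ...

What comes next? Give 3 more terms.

Split by position mod 3 into 3 tracks.
Track A: 3, 6, 10, 15, 21, 28 — the triangular numbers T_2, T_3, ….
Track B: -27, -26, -25, -24, -23, -22 — arithmetic, step +1.
Track C: 3, 15, 75, 375, 1875, 9375 — a geometric progression (common ratio 5).
The 19th slot belongs to track A; its 7th term is 36.
Position 20 → track B, term 7 = -21.
Term 21 comes from track C (its 7th entry): 46875.

36, -21, 46875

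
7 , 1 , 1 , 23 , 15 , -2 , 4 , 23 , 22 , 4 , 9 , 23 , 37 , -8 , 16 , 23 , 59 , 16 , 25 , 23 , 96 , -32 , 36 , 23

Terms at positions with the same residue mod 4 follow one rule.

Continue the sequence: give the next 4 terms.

155, 64, 49, 23

Taking every 4th term gives 4 separate tracks.
Subsequence A is 7, 15, 22, 37, 59, 96, which is Fibonacci-style (each term is the sum of the two before it).
Subsequence B is 1, -2, 4, -8, 16, -32, which is geometric, ×-2 each step.
Subsequence C is 1, 4, 9, 16, 25, 36, which is consecutive squares n² from n = 1.
Subsequence D is 23, 23, 23, 23, 23, 23, which is always 23.
Term 25 comes from subsequence A (its 7th entry): 155.
Position 26 falls in subsequence B as its term 7, giving 64.
Position 27 → subsequence C, term 7 = 49.
Position 28 → subsequence D, term 7 = 23.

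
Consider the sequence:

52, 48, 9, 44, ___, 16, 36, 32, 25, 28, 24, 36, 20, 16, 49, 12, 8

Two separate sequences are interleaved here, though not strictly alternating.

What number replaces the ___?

Positions follow the repeating pattern AAB; grouping by letter gives 2 tracks.
Track A: 52, 48, 44, ?, 36, 32, 28, 24, 20, 16, 12, 8 (arithmetic with common difference −4).
Track B: 9, 16, 25, 36, 49 (the squares 3², 4², 5², …).
Track A's pattern makes the blank 40.

40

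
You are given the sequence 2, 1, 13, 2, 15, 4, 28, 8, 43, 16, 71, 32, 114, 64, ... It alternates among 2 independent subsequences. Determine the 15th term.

Odd-indexed and even-indexed terms follow separate rules.
Track A: 2, 13, 15, 28, 43, 71, 114. A Fibonacci-like recurrence a_n = a_{n-1} + a_{n-2}.
Track B: 1, 2, 4, 8, 16, 32, 64. Powers 2^0, 2^1, 2^2, ….
Term 15 comes from track A (its 8th entry): 185.

185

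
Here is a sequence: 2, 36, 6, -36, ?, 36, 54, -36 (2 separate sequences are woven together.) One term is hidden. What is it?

Taking every 2nd term gives 2 separate tracks.
Track A is 2, 6, ?, 54, which is geometric, ×3 each step.
Track B is 36, -36, 36, -36, which is alternating ±36.
So the missing entry in track A is 18.

18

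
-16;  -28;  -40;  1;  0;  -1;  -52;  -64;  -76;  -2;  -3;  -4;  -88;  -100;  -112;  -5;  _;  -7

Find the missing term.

Reading positions in blocks of 6 reveals the pattern AAABBB — 2 tracks woven together.
Subsequence A: -16, -28, -40, -52, -64, -76, -88, -100, -112. Arithmetic with common difference −12.
Subsequence B: 1, 0, -1, -2, -3, -4, -5, ?, -7. Arithmetic, step −1.
Filling subsequence B at index 8 by its rule yields -6.

-6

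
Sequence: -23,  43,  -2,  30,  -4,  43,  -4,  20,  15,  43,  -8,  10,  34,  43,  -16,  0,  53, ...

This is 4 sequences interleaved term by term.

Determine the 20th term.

Split by position mod 4 into 4 tracks.
Stream A is -23, -4, 15, 34, 53, which is arithmetic with common difference +19.
Stream B is 43, 43, 43, 43, which is always 43.
Stream C is -2, -4, -8, -16, which is a geometric progression (common ratio 2).
Stream D is 30, 20, 10, 0, which is arithmetic with common difference −10.
The 20th slot belongs to stream D; its 5th term is -10.

-10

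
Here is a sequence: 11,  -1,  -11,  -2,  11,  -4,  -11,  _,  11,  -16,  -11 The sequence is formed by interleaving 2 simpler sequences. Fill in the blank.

-8

Split by position mod 2 into 2 tracks.
Stream A = 11, -11, 11, -11, 11, -11: the oscillation 11·(−1)^(n+1).
Stream B = -1, -2, -4, ?, -16: geometric with ratio 2.
The gap is stream B's term 4; the rule gives -8.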